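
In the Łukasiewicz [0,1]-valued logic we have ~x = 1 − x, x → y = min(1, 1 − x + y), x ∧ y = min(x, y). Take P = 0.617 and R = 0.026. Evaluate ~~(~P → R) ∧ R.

0.026

~P = 1 − 0.617 = 0.383
~P → R = min(1, 1 − 0.383 + 0.026) = min(1, 0.643) = 0.643
~(~P → R) = 1 − 0.643 = 0.357
~~(~P → R) = 1 − 0.357 = 0.643
~~(~P → R) ∧ R = min(0.643, 0.026) = 0.026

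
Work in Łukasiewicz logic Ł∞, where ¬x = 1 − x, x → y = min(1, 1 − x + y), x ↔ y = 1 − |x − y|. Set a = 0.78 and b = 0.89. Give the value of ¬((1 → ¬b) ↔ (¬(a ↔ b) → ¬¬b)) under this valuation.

¬b = 1 − 0.89 = 0.11
1 → ¬b = min(1, 1 − 1.00 + 0.11) = min(1, 0.11) = 0.11
a ↔ b = 1 − |0.78 − 0.89| = 1 − 0.11 = 0.89
¬(a ↔ b) = 1 − 0.89 = 0.11
¬¬b = 1 − 0.11 = 0.89
¬(a ↔ b) → ¬¬b = min(1, 1 − 0.11 + 0.89) = min(1, 1.78) = 1.00
(1 → ¬b) ↔ (¬(a ↔ b) → ¬¬b) = 1 − |0.11 − 1.00| = 1 − 0.89 = 0.11
¬((1 → ¬b) ↔ (¬(a ↔ b) → ¬¬b)) = 1 − 0.11 = 0.89

0.89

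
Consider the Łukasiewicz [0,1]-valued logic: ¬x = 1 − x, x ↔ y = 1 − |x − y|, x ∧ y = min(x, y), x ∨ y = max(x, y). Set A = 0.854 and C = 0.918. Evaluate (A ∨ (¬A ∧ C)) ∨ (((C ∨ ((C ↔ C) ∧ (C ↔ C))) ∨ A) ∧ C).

¬A = 1 − 0.854 = 0.146
¬A ∧ C = min(0.146, 0.918) = 0.146
A ∨ (¬A ∧ C) = max(0.854, 0.146) = 0.854
C ↔ C = 1 − |0.918 − 0.918| = 1 − 0.000 = 1.000
(C ↔ C) ∧ (C ↔ C) = min(1.000, 1.000) = 1.000
C ∨ ((C ↔ C) ∧ (C ↔ C)) = max(0.918, 1.000) = 1.000
(C ∨ ((C ↔ C) ∧ (C ↔ C))) ∨ A = max(1.000, 0.854) = 1.000
((C ∨ ((C ↔ C) ∧ (C ↔ C))) ∨ A) ∧ C = min(1.000, 0.918) = 0.918
(A ∨ (¬A ∧ C)) ∨ (((C ∨ ((C ↔ C) ∧ (C ↔ C))) ∨ A) ∧ C) = max(0.854, 0.918) = 0.918

0.918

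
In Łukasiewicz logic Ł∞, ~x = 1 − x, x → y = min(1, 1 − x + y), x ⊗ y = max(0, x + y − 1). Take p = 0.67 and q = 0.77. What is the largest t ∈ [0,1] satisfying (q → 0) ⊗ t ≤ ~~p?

1.00

q → 0 = min(1, 1 − 0.77 + 0.00) = min(1, 0.23) = 0.23
So the left factor is q → 0 = 0.23.
~p = 1 − 0.67 = 0.33
~~p = 1 − 0.33 = 0.67
So the right-hand bound is ~~p = 0.67.
The residuum of the Łukasiewicz t-norm gives the supremum: min(1, 1 − 0.23 + 0.67).
1 − 0.23 + 0.67 = 1.44, so t = min(1, 1.44) = 1.00.
Check: 0.23 ⊗ 1.00 = max(0, 0.23) = 0.23 ≤ 0.67.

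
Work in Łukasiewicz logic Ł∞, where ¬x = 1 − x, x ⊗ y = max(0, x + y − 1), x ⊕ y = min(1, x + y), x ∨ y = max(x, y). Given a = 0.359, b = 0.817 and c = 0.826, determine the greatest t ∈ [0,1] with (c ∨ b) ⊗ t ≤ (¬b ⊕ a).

0.716

c ∨ b = max(0.826, 0.817) = 0.826
So the left factor is c ∨ b = 0.826.
¬b = 1 − 0.817 = 0.183
¬b ⊕ a = min(1, 0.183 + 0.359) = min(1, 0.542) = 0.542
So the right-hand bound is ¬b ⊕ a = 0.542.
The residuum of the Łukasiewicz t-norm gives the supremum: min(1, 1 − 0.826 + 0.542).
1 − 0.826 + 0.542 = 0.716, so t = min(1, 0.716) = 0.716.
Check: 0.826 ⊗ 0.716 = max(0, 0.542) = 0.542 ≤ 0.542.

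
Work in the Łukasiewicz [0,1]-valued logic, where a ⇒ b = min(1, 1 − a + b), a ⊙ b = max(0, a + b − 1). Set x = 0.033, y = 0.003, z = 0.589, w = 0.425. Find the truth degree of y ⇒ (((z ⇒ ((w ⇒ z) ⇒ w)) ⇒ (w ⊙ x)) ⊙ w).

w ⇒ z = min(1, 1 − 0.425 + 0.589) = min(1, 1.164) = 1.000
(w ⇒ z) ⇒ w = min(1, 1 − 1.000 + 0.425) = min(1, 0.425) = 0.425
z ⇒ ((w ⇒ z) ⇒ w) = min(1, 1 − 0.589 + 0.425) = min(1, 0.836) = 0.836
w ⊙ x = max(0, 0.425 + 0.033 − 1) = max(0, -0.542) = 0.000
(z ⇒ ((w ⇒ z) ⇒ w)) ⇒ (w ⊙ x) = min(1, 1 − 0.836 + 0.000) = min(1, 0.164) = 0.164
((z ⇒ ((w ⇒ z) ⇒ w)) ⇒ (w ⊙ x)) ⊙ w = max(0, 0.164 + 0.425 − 1) = max(0, -0.411) = 0.000
y ⇒ (((z ⇒ ((w ⇒ z) ⇒ w)) ⇒ (w ⊙ x)) ⊙ w) = min(1, 1 − 0.003 + 0.000) = min(1, 0.997) = 0.997

0.997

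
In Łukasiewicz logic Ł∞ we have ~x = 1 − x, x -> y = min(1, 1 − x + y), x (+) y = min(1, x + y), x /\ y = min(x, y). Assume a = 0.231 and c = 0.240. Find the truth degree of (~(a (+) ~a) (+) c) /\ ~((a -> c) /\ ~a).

0.231

~a = 1 − 0.231 = 0.769
a (+) ~a = min(1, 0.231 + 0.769) = min(1, 1.000) = 1.000
~(a (+) ~a) = 1 − 1.000 = 0.000
~(a (+) ~a) (+) c = min(1, 0.000 + 0.240) = min(1, 0.240) = 0.240
a -> c = min(1, 1 − 0.231 + 0.240) = min(1, 1.009) = 1.000
(a -> c) /\ ~a = min(1.000, 0.769) = 0.769
~((a -> c) /\ ~a) = 1 − 0.769 = 0.231
(~(a (+) ~a) (+) c) /\ ~((a -> c) /\ ~a) = min(0.240, 0.231) = 0.231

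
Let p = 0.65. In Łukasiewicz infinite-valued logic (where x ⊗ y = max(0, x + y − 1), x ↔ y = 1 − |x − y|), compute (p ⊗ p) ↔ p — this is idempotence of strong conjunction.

p ⊗ p = max(0, 0.65 + 0.65 − 1) = max(0, 0.30) = 0.30
(p ⊗ p) ↔ p = 1 − |0.30 − 0.65| = 1 − 0.35 = 0.65
(The value 0.65 < 1 shows this instance is not satisfied; fails in Ł∞ since a ⊗ a = max(0, 2a−1) ≠ a in general.)

0.65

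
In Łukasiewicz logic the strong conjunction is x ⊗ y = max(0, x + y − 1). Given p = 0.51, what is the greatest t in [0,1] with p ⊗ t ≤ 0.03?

0.52

The residuum of the Łukasiewicz t-norm gives the supremum: min(1, 1 − 0.51 + 0.03).
1 − 0.51 + 0.03 = 0.52, so t = min(1, 0.52) = 0.52.
Check: 0.51 ⊗ 0.52 = max(0, 0.03) = 0.03 ≤ 0.03.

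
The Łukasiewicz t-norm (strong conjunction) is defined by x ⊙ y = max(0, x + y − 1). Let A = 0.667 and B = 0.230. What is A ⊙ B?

A ⊙ B = max(0, 0.667 + 0.230 − 1) = max(0, -0.103) = 0.000
For comparison, the Gödel (minimum) t-norm min(x, y) would give 0.230.

0.000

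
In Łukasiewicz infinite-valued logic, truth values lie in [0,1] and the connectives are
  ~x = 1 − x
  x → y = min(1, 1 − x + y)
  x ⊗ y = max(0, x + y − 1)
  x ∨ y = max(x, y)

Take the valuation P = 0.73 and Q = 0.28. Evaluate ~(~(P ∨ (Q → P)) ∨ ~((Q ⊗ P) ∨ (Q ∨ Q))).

0.28

Q → P = min(1, 1 − 0.28 + 0.73) = min(1, 1.45) = 1.00
P ∨ (Q → P) = max(0.73, 1.00) = 1.00
~(P ∨ (Q → P)) = 1 − 1.00 = 0.00
Q ⊗ P = max(0, 0.28 + 0.73 − 1) = max(0, 0.01) = 0.01
Q ∨ Q = max(0.28, 0.28) = 0.28
(Q ⊗ P) ∨ (Q ∨ Q) = max(0.01, 0.28) = 0.28
~((Q ⊗ P) ∨ (Q ∨ Q)) = 1 − 0.28 = 0.72
~(P ∨ (Q → P)) ∨ ~((Q ⊗ P) ∨ (Q ∨ Q)) = max(0.00, 0.72) = 0.72
~(~(P ∨ (Q → P)) ∨ ~((Q ⊗ P) ∨ (Q ∨ Q))) = 1 − 0.72 = 0.28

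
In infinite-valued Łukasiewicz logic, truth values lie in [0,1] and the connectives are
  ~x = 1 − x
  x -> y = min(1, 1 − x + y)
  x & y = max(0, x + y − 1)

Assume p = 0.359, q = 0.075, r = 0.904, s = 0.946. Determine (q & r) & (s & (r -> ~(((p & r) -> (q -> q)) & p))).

q & r = max(0, 0.075 + 0.904 − 1) = max(0, -0.021) = 0.000
p & r = max(0, 0.359 + 0.904 − 1) = max(0, 0.263) = 0.263
q -> q = min(1, 1 − 0.075 + 0.075) = min(1, 1.000) = 1.000
(p & r) -> (q -> q) = min(1, 1 − 0.263 + 1.000) = min(1, 1.737) = 1.000
((p & r) -> (q -> q)) & p = max(0, 1.000 + 0.359 − 1) = max(0, 0.359) = 0.359
~(((p & r) -> (q -> q)) & p) = 1 − 0.359 = 0.641
r -> ~(((p & r) -> (q -> q)) & p) = min(1, 1 − 0.904 + 0.641) = min(1, 0.737) = 0.737
s & (r -> ~(((p & r) -> (q -> q)) & p)) = max(0, 0.946 + 0.737 − 1) = max(0, 0.683) = 0.683
(q & r) & (s & (r -> ~(((p & r) -> (q -> q)) & p))) = max(0, 0.000 + 0.683 − 1) = max(0, -0.317) = 0.000

0.000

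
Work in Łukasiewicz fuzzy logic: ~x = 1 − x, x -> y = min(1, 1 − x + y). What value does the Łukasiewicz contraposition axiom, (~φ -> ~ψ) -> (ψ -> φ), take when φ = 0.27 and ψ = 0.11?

~φ = 1 − 0.27 = 0.73
~ψ = 1 − 0.11 = 0.89
~φ -> ~ψ = min(1, 1 − 0.73 + 0.89) = min(1, 1.16) = 1.00
ψ -> φ = min(1, 1 − 0.11 + 0.27) = min(1, 1.16) = 1.00
(~φ -> ~ψ) -> (ψ -> φ) = min(1, 1 − 1.00 + 1.00) = min(1, 1.00) = 1.00
(As expected: an axiom of Ł∞, always 1.)

1.00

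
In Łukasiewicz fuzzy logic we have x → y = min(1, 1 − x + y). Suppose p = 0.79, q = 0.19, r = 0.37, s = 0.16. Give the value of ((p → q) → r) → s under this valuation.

p → q = min(1, 1 − 0.79 + 0.19) = min(1, 0.40) = 0.40
(p → q) → r = min(1, 1 − 0.40 + 0.37) = min(1, 0.97) = 0.97
((p → q) → r) → s = min(1, 1 − 0.97 + 0.16) = min(1, 0.19) = 0.19

0.19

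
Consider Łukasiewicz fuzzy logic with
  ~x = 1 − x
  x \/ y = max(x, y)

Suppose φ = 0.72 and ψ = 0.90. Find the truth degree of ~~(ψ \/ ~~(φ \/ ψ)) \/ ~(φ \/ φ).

φ \/ ψ = max(0.72, 0.90) = 0.90
~(φ \/ ψ) = 1 − 0.90 = 0.10
~~(φ \/ ψ) = 1 − 0.10 = 0.90
ψ \/ ~~(φ \/ ψ) = max(0.90, 0.90) = 0.90
~(ψ \/ ~~(φ \/ ψ)) = 1 − 0.90 = 0.10
~~(ψ \/ ~~(φ \/ ψ)) = 1 − 0.10 = 0.90
φ \/ φ = max(0.72, 0.72) = 0.72
~(φ \/ φ) = 1 − 0.72 = 0.28
~~(ψ \/ ~~(φ \/ ψ)) \/ ~(φ \/ φ) = max(0.90, 0.28) = 0.90

0.90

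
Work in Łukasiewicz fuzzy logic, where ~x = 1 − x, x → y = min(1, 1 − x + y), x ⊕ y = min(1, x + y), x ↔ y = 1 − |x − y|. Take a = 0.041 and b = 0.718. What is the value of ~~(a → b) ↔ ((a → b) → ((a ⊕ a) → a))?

a → b = min(1, 1 − 0.041 + 0.718) = min(1, 1.677) = 1.000
~(a → b) = 1 − 1.000 = 0.000
~~(a → b) = 1 − 0.000 = 1.000
a ⊕ a = min(1, 0.041 + 0.041) = min(1, 0.082) = 0.082
(a ⊕ a) → a = min(1, 1 − 0.082 + 0.041) = min(1, 0.959) = 0.959
(a → b) → ((a ⊕ a) → a) = min(1, 1 − 1.000 + 0.959) = min(1, 0.959) = 0.959
~~(a → b) ↔ ((a → b) → ((a ⊕ a) → a)) = 1 − |1.000 − 0.959| = 1 − 0.041 = 0.959

0.959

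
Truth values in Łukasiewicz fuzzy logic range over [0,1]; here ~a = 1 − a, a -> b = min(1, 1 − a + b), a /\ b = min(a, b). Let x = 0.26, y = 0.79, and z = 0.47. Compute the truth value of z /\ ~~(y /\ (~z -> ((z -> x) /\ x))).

0.47

~z = 1 − 0.47 = 0.53
z -> x = min(1, 1 − 0.47 + 0.26) = min(1, 0.79) = 0.79
(z -> x) /\ x = min(0.79, 0.26) = 0.26
~z -> ((z -> x) /\ x) = min(1, 1 − 0.53 + 0.26) = min(1, 0.73) = 0.73
y /\ (~z -> ((z -> x) /\ x)) = min(0.79, 0.73) = 0.73
~(y /\ (~z -> ((z -> x) /\ x))) = 1 − 0.73 = 0.27
~~(y /\ (~z -> ((z -> x) /\ x))) = 1 − 0.27 = 0.73
z /\ ~~(y /\ (~z -> ((z -> x) /\ x))) = min(0.47, 0.73) = 0.47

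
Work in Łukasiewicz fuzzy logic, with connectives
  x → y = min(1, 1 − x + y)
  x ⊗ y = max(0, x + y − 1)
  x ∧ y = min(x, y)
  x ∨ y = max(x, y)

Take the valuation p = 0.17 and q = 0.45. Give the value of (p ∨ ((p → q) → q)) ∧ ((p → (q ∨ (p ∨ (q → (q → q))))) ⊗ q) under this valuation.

0.45

p → q = min(1, 1 − 0.17 + 0.45) = min(1, 1.28) = 1.00
(p → q) → q = min(1, 1 − 1.00 + 0.45) = min(1, 0.45) = 0.45
p ∨ ((p → q) → q) = max(0.17, 0.45) = 0.45
q → q = min(1, 1 − 0.45 + 0.45) = min(1, 1.00) = 1.00
q → (q → q) = min(1, 1 − 0.45 + 1.00) = min(1, 1.55) = 1.00
p ∨ (q → (q → q)) = max(0.17, 1.00) = 1.00
q ∨ (p ∨ (q → (q → q))) = max(0.45, 1.00) = 1.00
p → (q ∨ (p ∨ (q → (q → q)))) = min(1, 1 − 0.17 + 1.00) = min(1, 1.83) = 1.00
(p → (q ∨ (p ∨ (q → (q → q))))) ⊗ q = max(0, 1.00 + 0.45 − 1) = max(0, 0.45) = 0.45
(p ∨ ((p → q) → q)) ∧ ((p → (q ∨ (p ∨ (q → (q → q))))) ⊗ q) = min(0.45, 0.45) = 0.45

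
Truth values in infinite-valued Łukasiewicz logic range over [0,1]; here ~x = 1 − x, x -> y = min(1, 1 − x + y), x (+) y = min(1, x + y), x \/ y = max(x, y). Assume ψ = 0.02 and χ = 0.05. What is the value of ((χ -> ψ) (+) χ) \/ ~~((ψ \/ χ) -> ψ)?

1.00

χ -> ψ = min(1, 1 − 0.05 + 0.02) = min(1, 0.97) = 0.97
(χ -> ψ) (+) χ = min(1, 0.97 + 0.05) = min(1, 1.02) = 1.00
ψ \/ χ = max(0.02, 0.05) = 0.05
(ψ \/ χ) -> ψ = min(1, 1 − 0.05 + 0.02) = min(1, 0.97) = 0.97
~((ψ \/ χ) -> ψ) = 1 − 0.97 = 0.03
~~((ψ \/ χ) -> ψ) = 1 − 0.03 = 0.97
((χ -> ψ) (+) χ) \/ ~~((ψ \/ χ) -> ψ) = max(1.00, 0.97) = 1.00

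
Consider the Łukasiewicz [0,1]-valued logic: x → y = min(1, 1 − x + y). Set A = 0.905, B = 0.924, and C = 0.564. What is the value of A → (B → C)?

0.735

B → C = min(1, 1 − 0.924 + 0.564) = min(1, 0.640) = 0.640
A → (B → C) = min(1, 1 − 0.905 + 0.640) = min(1, 0.735) = 0.735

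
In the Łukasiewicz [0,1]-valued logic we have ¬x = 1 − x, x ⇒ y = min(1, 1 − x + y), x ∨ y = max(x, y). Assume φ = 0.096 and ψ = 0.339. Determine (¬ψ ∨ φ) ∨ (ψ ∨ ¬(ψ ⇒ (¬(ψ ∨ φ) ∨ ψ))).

¬ψ = 1 − 0.339 = 0.661
¬ψ ∨ φ = max(0.661, 0.096) = 0.661
ψ ∨ φ = max(0.339, 0.096) = 0.339
¬(ψ ∨ φ) = 1 − 0.339 = 0.661
¬(ψ ∨ φ) ∨ ψ = max(0.661, 0.339) = 0.661
ψ ⇒ (¬(ψ ∨ φ) ∨ ψ) = min(1, 1 − 0.339 + 0.661) = min(1, 1.322) = 1.000
¬(ψ ⇒ (¬(ψ ∨ φ) ∨ ψ)) = 1 − 1.000 = 0.000
ψ ∨ ¬(ψ ⇒ (¬(ψ ∨ φ) ∨ ψ)) = max(0.339, 0.000) = 0.339
(¬ψ ∨ φ) ∨ (ψ ∨ ¬(ψ ⇒ (¬(ψ ∨ φ) ∨ ψ))) = max(0.661, 0.339) = 0.661

0.661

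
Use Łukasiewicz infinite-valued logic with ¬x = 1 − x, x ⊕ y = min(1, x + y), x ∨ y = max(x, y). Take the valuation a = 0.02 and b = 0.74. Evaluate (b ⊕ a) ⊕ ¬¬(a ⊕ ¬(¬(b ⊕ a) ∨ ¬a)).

b ⊕ a = min(1, 0.74 + 0.02) = min(1, 0.76) = 0.76
¬(b ⊕ a) = 1 − 0.76 = 0.24
¬a = 1 − 0.02 = 0.98
¬(b ⊕ a) ∨ ¬a = max(0.24, 0.98) = 0.98
¬(¬(b ⊕ a) ∨ ¬a) = 1 − 0.98 = 0.02
a ⊕ ¬(¬(b ⊕ a) ∨ ¬a) = min(1, 0.02 + 0.02) = min(1, 0.04) = 0.04
¬(a ⊕ ¬(¬(b ⊕ a) ∨ ¬a)) = 1 − 0.04 = 0.96
¬¬(a ⊕ ¬(¬(b ⊕ a) ∨ ¬a)) = 1 − 0.96 = 0.04
(b ⊕ a) ⊕ ¬¬(a ⊕ ¬(¬(b ⊕ a) ∨ ¬a)) = min(1, 0.76 + 0.04) = min(1, 0.80) = 0.80

0.80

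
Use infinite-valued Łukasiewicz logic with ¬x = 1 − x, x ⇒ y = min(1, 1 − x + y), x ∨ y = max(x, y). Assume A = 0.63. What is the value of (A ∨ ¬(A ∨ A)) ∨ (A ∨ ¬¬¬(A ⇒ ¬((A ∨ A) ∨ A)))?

A ∨ A = max(0.63, 0.63) = 0.63
¬(A ∨ A) = 1 − 0.63 = 0.37
A ∨ ¬(A ∨ A) = max(0.63, 0.37) = 0.63
(A ∨ A) ∨ A = max(0.63, 0.63) = 0.63
¬((A ∨ A) ∨ A) = 1 − 0.63 = 0.37
A ⇒ ¬((A ∨ A) ∨ A) = min(1, 1 − 0.63 + 0.37) = min(1, 0.74) = 0.74
¬(A ⇒ ¬((A ∨ A) ∨ A)) = 1 − 0.74 = 0.26
¬¬(A ⇒ ¬((A ∨ A) ∨ A)) = 1 − 0.26 = 0.74
¬¬¬(A ⇒ ¬((A ∨ A) ∨ A)) = 1 − 0.74 = 0.26
A ∨ ¬¬¬(A ⇒ ¬((A ∨ A) ∨ A)) = max(0.63, 0.26) = 0.63
(A ∨ ¬(A ∨ A)) ∨ (A ∨ ¬¬¬(A ⇒ ¬((A ∨ A) ∨ A))) = max(0.63, 0.63) = 0.63

0.63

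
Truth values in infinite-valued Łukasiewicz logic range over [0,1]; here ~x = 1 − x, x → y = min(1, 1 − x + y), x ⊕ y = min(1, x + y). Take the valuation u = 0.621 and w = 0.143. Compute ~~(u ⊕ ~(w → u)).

0.621

w → u = min(1, 1 − 0.143 + 0.621) = min(1, 1.478) = 1.000
~(w → u) = 1 − 1.000 = 0.000
u ⊕ ~(w → u) = min(1, 0.621 + 0.000) = min(1, 0.621) = 0.621
~(u ⊕ ~(w → u)) = 1 − 0.621 = 0.379
~~(u ⊕ ~(w → u)) = 1 − 0.379 = 0.621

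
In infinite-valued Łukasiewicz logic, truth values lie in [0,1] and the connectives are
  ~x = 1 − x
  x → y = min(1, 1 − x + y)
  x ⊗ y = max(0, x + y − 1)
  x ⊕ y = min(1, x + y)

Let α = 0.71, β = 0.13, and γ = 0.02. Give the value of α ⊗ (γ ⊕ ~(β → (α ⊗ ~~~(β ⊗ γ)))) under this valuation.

β ⊗ γ = max(0, 0.13 + 0.02 − 1) = max(0, -0.85) = 0.00
~(β ⊗ γ) = 1 − 0.00 = 1.00
~~(β ⊗ γ) = 1 − 1.00 = 0.00
~~~(β ⊗ γ) = 1 − 0.00 = 1.00
α ⊗ ~~~(β ⊗ γ) = max(0, 0.71 + 1.00 − 1) = max(0, 0.71) = 0.71
β → (α ⊗ ~~~(β ⊗ γ)) = min(1, 1 − 0.13 + 0.71) = min(1, 1.58) = 1.00
~(β → (α ⊗ ~~~(β ⊗ γ))) = 1 − 1.00 = 0.00
γ ⊕ ~(β → (α ⊗ ~~~(β ⊗ γ))) = min(1, 0.02 + 0.00) = min(1, 0.02) = 0.02
α ⊗ (γ ⊕ ~(β → (α ⊗ ~~~(β ⊗ γ)))) = max(0, 0.71 + 0.02 − 1) = max(0, -0.27) = 0.00

0.00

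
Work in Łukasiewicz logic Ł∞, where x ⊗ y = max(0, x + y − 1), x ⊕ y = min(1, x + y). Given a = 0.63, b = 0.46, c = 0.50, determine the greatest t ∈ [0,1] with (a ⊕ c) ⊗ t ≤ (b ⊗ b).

0.00

a ⊕ c = min(1, 0.63 + 0.50) = min(1, 1.13) = 1.00
So the left factor is a ⊕ c = 1.00.
b ⊗ b = max(0, 0.46 + 0.46 − 1) = max(0, -0.08) = 0.00
So the right-hand bound is b ⊗ b = 0.00.
The residuum of the Łukasiewicz t-norm gives the supremum: min(1, 1 − 1.00 + 0.00).
1 − 1.00 + 0.00 = 0.00, so t = min(1, 0.00) = 0.00.
Check: 1.00 ⊗ 0.00 = max(0, 0.00) = 0.00 ≤ 0.00.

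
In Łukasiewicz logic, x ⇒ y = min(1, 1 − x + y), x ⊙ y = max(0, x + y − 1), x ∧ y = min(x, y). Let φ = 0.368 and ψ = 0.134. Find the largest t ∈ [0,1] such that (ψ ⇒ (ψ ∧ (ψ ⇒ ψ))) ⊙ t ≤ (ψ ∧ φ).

ψ ⇒ ψ = min(1, 1 − 0.134 + 0.134) = min(1, 1.000) = 1.000
ψ ∧ (ψ ⇒ ψ) = min(0.134, 1.000) = 0.134
ψ ⇒ (ψ ∧ (ψ ⇒ ψ)) = min(1, 1 − 0.134 + 0.134) = min(1, 1.000) = 1.000
So the left factor is ψ ⇒ (ψ ∧ (ψ ⇒ ψ)) = 1.000.
ψ ∧ φ = min(0.134, 0.368) = 0.134
So the right-hand bound is ψ ∧ φ = 0.134.
The residuum of the Łukasiewicz t-norm gives the supremum: min(1, 1 − 1.000 + 0.134).
1 − 1.000 + 0.134 = 0.134, so t = min(1, 0.134) = 0.134.
Check: 1.000 ⊙ 0.134 = max(0, 0.134) = 0.134 ≤ 0.134.

0.134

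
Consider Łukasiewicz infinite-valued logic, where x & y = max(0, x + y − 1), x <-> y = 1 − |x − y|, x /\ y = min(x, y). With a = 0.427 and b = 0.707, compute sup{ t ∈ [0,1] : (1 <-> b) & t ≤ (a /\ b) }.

1 <-> b = 1 − |1.000 − 0.707| = 1 − 0.293 = 0.707
So the left factor is 1 <-> b = 0.707.
a /\ b = min(0.427, 0.707) = 0.427
So the right-hand bound is a /\ b = 0.427.
The residuum of the Łukasiewicz t-norm gives the supremum: min(1, 1 − 0.707 + 0.427).
1 − 0.707 + 0.427 = 0.720, so t = min(1, 0.720) = 0.720.
Check: 0.707 & 0.720 = max(0, 0.427) = 0.427 ≤ 0.427.

0.720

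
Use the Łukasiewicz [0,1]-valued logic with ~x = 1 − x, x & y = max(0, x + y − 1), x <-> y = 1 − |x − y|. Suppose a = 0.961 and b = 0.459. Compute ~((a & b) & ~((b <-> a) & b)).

a & b = max(0, 0.961 + 0.459 − 1) = max(0, 0.420) = 0.420
b <-> a = 1 − |0.459 − 0.961| = 1 − 0.502 = 0.498
(b <-> a) & b = max(0, 0.498 + 0.459 − 1) = max(0, -0.043) = 0.000
~((b <-> a) & b) = 1 − 0.000 = 1.000
(a & b) & ~((b <-> a) & b) = max(0, 0.420 + 1.000 − 1) = max(0, 0.420) = 0.420
~((a & b) & ~((b <-> a) & b)) = 1 − 0.420 = 0.580

0.580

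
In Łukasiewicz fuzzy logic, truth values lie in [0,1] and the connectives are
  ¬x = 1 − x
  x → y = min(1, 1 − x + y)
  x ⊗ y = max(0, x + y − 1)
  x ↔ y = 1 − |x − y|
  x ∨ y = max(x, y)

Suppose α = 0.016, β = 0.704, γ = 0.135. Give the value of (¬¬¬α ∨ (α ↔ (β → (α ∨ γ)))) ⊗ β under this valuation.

¬α = 1 − 0.016 = 0.984
¬¬α = 1 − 0.984 = 0.016
¬¬¬α = 1 − 0.016 = 0.984
α ∨ γ = max(0.016, 0.135) = 0.135
β → (α ∨ γ) = min(1, 1 − 0.704 + 0.135) = min(1, 0.431) = 0.431
α ↔ (β → (α ∨ γ)) = 1 − |0.016 − 0.431| = 1 − 0.415 = 0.585
¬¬¬α ∨ (α ↔ (β → (α ∨ γ))) = max(0.984, 0.585) = 0.984
(¬¬¬α ∨ (α ↔ (β → (α ∨ γ)))) ⊗ β = max(0, 0.984 + 0.704 − 1) = max(0, 0.688) = 0.688

0.688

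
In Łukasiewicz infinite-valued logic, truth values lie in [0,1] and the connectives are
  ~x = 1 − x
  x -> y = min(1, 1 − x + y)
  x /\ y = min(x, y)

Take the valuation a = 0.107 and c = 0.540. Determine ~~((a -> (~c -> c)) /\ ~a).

0.893

~c = 1 − 0.540 = 0.460
~c -> c = min(1, 1 − 0.460 + 0.540) = min(1, 1.080) = 1.000
a -> (~c -> c) = min(1, 1 − 0.107 + 1.000) = min(1, 1.893) = 1.000
~a = 1 − 0.107 = 0.893
(a -> (~c -> c)) /\ ~a = min(1.000, 0.893) = 0.893
~((a -> (~c -> c)) /\ ~a) = 1 − 0.893 = 0.107
~~((a -> (~c -> c)) /\ ~a) = 1 − 0.107 = 0.893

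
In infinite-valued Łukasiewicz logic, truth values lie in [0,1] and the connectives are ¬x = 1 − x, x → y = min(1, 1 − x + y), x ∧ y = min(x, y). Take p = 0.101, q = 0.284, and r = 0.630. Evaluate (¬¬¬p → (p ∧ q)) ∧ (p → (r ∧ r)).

¬p = 1 − 0.101 = 0.899
¬¬p = 1 − 0.899 = 0.101
¬¬¬p = 1 − 0.101 = 0.899
p ∧ q = min(0.101, 0.284) = 0.101
¬¬¬p → (p ∧ q) = min(1, 1 − 0.899 + 0.101) = min(1, 0.202) = 0.202
r ∧ r = min(0.630, 0.630) = 0.630
p → (r ∧ r) = min(1, 1 − 0.101 + 0.630) = min(1, 1.529) = 1.000
(¬¬¬p → (p ∧ q)) ∧ (p → (r ∧ r)) = min(0.202, 1.000) = 0.202

0.202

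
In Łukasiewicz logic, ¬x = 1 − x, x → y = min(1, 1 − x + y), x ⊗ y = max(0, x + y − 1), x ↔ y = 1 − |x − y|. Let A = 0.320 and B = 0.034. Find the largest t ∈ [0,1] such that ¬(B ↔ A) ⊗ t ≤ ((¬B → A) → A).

1.000

B ↔ A = 1 − |0.034 − 0.320| = 1 − 0.286 = 0.714
¬(B ↔ A) = 1 − 0.714 = 0.286
So the left factor is ¬(B ↔ A) = 0.286.
¬B = 1 − 0.034 = 0.966
¬B → A = min(1, 1 − 0.966 + 0.320) = min(1, 0.354) = 0.354
(¬B → A) → A = min(1, 1 − 0.354 + 0.320) = min(1, 0.966) = 0.966
So the right-hand bound is (¬B → A) → A = 0.966.
The residuum of the Łukasiewicz t-norm gives the supremum: min(1, 1 − 0.286 + 0.966).
1 − 0.286 + 0.966 = 1.680, so t = min(1, 1.680) = 1.000.
Check: 0.286 ⊗ 1.000 = max(0, 0.286) = 0.286 ≤ 0.966.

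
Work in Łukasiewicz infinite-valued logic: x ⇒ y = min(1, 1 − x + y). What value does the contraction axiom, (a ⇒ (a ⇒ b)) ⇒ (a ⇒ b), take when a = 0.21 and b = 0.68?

a ⇒ b = min(1, 1 − 0.21 + 0.68) = min(1, 1.47) = 1.00
a ⇒ (a ⇒ b) = min(1, 1 − 0.21 + 1.00) = min(1, 1.79) = 1.00
(a ⇒ (a ⇒ b)) ⇒ (a ⇒ b) = min(1, 1 − 1.00 + 1.00) = min(1, 1.00) = 1.00

1.00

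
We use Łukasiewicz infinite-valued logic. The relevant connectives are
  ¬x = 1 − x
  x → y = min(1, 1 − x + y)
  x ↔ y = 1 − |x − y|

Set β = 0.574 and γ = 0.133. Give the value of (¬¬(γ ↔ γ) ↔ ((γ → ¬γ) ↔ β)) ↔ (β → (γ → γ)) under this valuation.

γ ↔ γ = 1 − |0.133 − 0.133| = 1 − 0.000 = 1.000
¬(γ ↔ γ) = 1 − 1.000 = 0.000
¬¬(γ ↔ γ) = 1 − 0.000 = 1.000
¬γ = 1 − 0.133 = 0.867
γ → ¬γ = min(1, 1 − 0.133 + 0.867) = min(1, 1.734) = 1.000
(γ → ¬γ) ↔ β = 1 − |1.000 − 0.574| = 1 − 0.426 = 0.574
¬¬(γ ↔ γ) ↔ ((γ → ¬γ) ↔ β) = 1 − |1.000 − 0.574| = 1 − 0.426 = 0.574
γ → γ = min(1, 1 − 0.133 + 0.133) = min(1, 1.000) = 1.000
β → (γ → γ) = min(1, 1 − 0.574 + 1.000) = min(1, 1.426) = 1.000
(¬¬(γ ↔ γ) ↔ ((γ → ¬γ) ↔ β)) ↔ (β → (γ → γ)) = 1 − |0.574 − 1.000| = 1 − 0.426 = 0.574

0.574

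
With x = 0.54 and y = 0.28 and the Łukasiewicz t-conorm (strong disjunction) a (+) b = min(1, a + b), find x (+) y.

x (+) y = min(1, 0.54 + 0.28) = min(1, 0.82) = 0.82
For comparison, the Gödel t-conorm max(a, b) would give 0.54.

0.82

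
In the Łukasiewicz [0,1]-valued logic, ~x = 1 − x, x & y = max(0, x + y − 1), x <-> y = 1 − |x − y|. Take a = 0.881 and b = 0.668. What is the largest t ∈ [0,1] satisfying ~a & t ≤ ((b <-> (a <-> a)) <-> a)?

~a = 1 − 0.881 = 0.119
So the left factor is ~a = 0.119.
a <-> a = 1 − |0.881 − 0.881| = 1 − 0.000 = 1.000
b <-> (a <-> a) = 1 − |0.668 − 1.000| = 1 − 0.332 = 0.668
(b <-> (a <-> a)) <-> a = 1 − |0.668 − 0.881| = 1 − 0.213 = 0.787
So the right-hand bound is (b <-> (a <-> a)) <-> a = 0.787.
The residuum of the Łukasiewicz t-norm gives the supremum: min(1, 1 − 0.119 + 0.787).
1 − 0.119 + 0.787 = 1.668, so t = min(1, 1.668) = 1.000.
Check: 0.119 & 1.000 = max(0, 0.119) = 0.119 ≤ 0.787.

1.000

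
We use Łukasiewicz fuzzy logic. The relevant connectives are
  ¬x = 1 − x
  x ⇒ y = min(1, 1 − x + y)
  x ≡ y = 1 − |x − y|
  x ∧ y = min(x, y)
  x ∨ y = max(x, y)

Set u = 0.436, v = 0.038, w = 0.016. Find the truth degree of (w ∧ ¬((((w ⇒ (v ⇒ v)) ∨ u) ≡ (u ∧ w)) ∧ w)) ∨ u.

v ⇒ v = min(1, 1 − 0.038 + 0.038) = min(1, 1.000) = 1.000
w ⇒ (v ⇒ v) = min(1, 1 − 0.016 + 1.000) = min(1, 1.984) = 1.000
(w ⇒ (v ⇒ v)) ∨ u = max(1.000, 0.436) = 1.000
u ∧ w = min(0.436, 0.016) = 0.016
((w ⇒ (v ⇒ v)) ∨ u) ≡ (u ∧ w) = 1 − |1.000 − 0.016| = 1 − 0.984 = 0.016
(((w ⇒ (v ⇒ v)) ∨ u) ≡ (u ∧ w)) ∧ w = min(0.016, 0.016) = 0.016
¬((((w ⇒ (v ⇒ v)) ∨ u) ≡ (u ∧ w)) ∧ w) = 1 − 0.016 = 0.984
w ∧ ¬((((w ⇒ (v ⇒ v)) ∨ u) ≡ (u ∧ w)) ∧ w) = min(0.016, 0.984) = 0.016
(w ∧ ¬((((w ⇒ (v ⇒ v)) ∨ u) ≡ (u ∧ w)) ∧ w)) ∨ u = max(0.016, 0.436) = 0.436

0.436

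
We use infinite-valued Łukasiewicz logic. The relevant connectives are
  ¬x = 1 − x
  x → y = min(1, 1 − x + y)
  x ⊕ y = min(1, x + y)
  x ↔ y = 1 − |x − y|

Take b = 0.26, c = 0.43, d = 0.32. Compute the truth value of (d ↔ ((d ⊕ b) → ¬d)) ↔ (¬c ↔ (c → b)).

d ⊕ b = min(1, 0.32 + 0.26) = min(1, 0.58) = 0.58
¬d = 1 − 0.32 = 0.68
(d ⊕ b) → ¬d = min(1, 1 − 0.58 + 0.68) = min(1, 1.10) = 1.00
d ↔ ((d ⊕ b) → ¬d) = 1 − |0.32 − 1.00| = 1 − 0.68 = 0.32
¬c = 1 − 0.43 = 0.57
c → b = min(1, 1 − 0.43 + 0.26) = min(1, 0.83) = 0.83
¬c ↔ (c → b) = 1 − |0.57 − 0.83| = 1 − 0.26 = 0.74
(d ↔ ((d ⊕ b) → ¬d)) ↔ (¬c ↔ (c → b)) = 1 − |0.32 − 0.74| = 1 − 0.42 = 0.58

0.58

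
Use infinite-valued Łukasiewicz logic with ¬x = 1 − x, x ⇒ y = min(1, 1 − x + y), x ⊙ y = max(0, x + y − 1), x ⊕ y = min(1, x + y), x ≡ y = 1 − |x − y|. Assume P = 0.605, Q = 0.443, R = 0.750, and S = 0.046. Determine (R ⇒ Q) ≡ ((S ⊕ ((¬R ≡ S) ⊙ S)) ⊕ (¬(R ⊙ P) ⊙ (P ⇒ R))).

R ⇒ Q = min(1, 1 − 0.750 + 0.443) = min(1, 0.693) = 0.693
¬R = 1 − 0.750 = 0.250
¬R ≡ S = 1 − |0.250 − 0.046| = 1 − 0.204 = 0.796
(¬R ≡ S) ⊙ S = max(0, 0.796 + 0.046 − 1) = max(0, -0.158) = 0.000
S ⊕ ((¬R ≡ S) ⊙ S) = min(1, 0.046 + 0.000) = min(1, 0.046) = 0.046
R ⊙ P = max(0, 0.750 + 0.605 − 1) = max(0, 0.355) = 0.355
¬(R ⊙ P) = 1 − 0.355 = 0.645
P ⇒ R = min(1, 1 − 0.605 + 0.750) = min(1, 1.145) = 1.000
¬(R ⊙ P) ⊙ (P ⇒ R) = max(0, 0.645 + 1.000 − 1) = max(0, 0.645) = 0.645
(S ⊕ ((¬R ≡ S) ⊙ S)) ⊕ (¬(R ⊙ P) ⊙ (P ⇒ R)) = min(1, 0.046 + 0.645) = min(1, 0.691) = 0.691
(R ⇒ Q) ≡ ((S ⊕ ((¬R ≡ S) ⊙ S)) ⊕ (¬(R ⊙ P) ⊙ (P ⇒ R))) = 1 − |0.693 − 0.691| = 1 − 0.002 = 0.998

0.998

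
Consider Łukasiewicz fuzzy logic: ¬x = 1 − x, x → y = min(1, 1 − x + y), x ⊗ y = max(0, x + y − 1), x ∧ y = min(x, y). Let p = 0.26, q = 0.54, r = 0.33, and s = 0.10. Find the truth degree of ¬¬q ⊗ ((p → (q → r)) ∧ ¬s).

0.44

¬q = 1 − 0.54 = 0.46
¬¬q = 1 − 0.46 = 0.54
q → r = min(1, 1 − 0.54 + 0.33) = min(1, 0.79) = 0.79
p → (q → r) = min(1, 1 − 0.26 + 0.79) = min(1, 1.53) = 1.00
¬s = 1 − 0.10 = 0.90
(p → (q → r)) ∧ ¬s = min(1.00, 0.90) = 0.90
¬¬q ⊗ ((p → (q → r)) ∧ ¬s) = max(0, 0.54 + 0.90 − 1) = max(0, 0.44) = 0.44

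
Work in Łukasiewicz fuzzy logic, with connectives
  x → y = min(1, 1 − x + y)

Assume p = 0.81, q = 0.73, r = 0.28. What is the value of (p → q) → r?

p → q = min(1, 1 − 0.81 + 0.73) = min(1, 0.92) = 0.92
(p → q) → r = min(1, 1 − 0.92 + 0.28) = min(1, 0.36) = 0.36

0.36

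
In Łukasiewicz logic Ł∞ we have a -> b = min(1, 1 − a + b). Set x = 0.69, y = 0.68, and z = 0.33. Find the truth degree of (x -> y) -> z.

x -> y = min(1, 1 − 0.69 + 0.68) = min(1, 0.99) = 0.99
(x -> y) -> z = min(1, 1 − 0.99 + 0.33) = min(1, 0.34) = 0.34

0.34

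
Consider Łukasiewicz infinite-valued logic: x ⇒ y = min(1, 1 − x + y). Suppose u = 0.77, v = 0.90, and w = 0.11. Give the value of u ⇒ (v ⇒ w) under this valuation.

v ⇒ w = min(1, 1 − 0.90 + 0.11) = min(1, 0.21) = 0.21
u ⇒ (v ⇒ w) = min(1, 1 − 0.77 + 0.21) = min(1, 0.44) = 0.44

0.44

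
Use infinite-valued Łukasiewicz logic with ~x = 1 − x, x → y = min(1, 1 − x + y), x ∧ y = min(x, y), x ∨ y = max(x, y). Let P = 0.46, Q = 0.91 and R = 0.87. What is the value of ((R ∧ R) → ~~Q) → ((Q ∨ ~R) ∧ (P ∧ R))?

0.46

R ∧ R = min(0.87, 0.87) = 0.87
~Q = 1 − 0.91 = 0.09
~~Q = 1 − 0.09 = 0.91
(R ∧ R) → ~~Q = min(1, 1 − 0.87 + 0.91) = min(1, 1.04) = 1.00
~R = 1 − 0.87 = 0.13
Q ∨ ~R = max(0.91, 0.13) = 0.91
P ∧ R = min(0.46, 0.87) = 0.46
(Q ∨ ~R) ∧ (P ∧ R) = min(0.91, 0.46) = 0.46
((R ∧ R) → ~~Q) → ((Q ∨ ~R) ∧ (P ∧ R)) = min(1, 1 − 1.00 + 0.46) = min(1, 0.46) = 0.46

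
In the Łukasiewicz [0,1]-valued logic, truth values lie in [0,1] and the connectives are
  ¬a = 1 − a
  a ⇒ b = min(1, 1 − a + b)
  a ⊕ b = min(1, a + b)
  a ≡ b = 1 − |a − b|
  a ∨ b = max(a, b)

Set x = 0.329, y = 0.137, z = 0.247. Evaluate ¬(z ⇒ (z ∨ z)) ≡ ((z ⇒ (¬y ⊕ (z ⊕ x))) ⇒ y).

0.863

z ∨ z = max(0.247, 0.247) = 0.247
z ⇒ (z ∨ z) = min(1, 1 − 0.247 + 0.247) = min(1, 1.000) = 1.000
¬(z ⇒ (z ∨ z)) = 1 − 1.000 = 0.000
¬y = 1 − 0.137 = 0.863
z ⊕ x = min(1, 0.247 + 0.329) = min(1, 0.576) = 0.576
¬y ⊕ (z ⊕ x) = min(1, 0.863 + 0.576) = min(1, 1.439) = 1.000
z ⇒ (¬y ⊕ (z ⊕ x)) = min(1, 1 − 0.247 + 1.000) = min(1, 1.753) = 1.000
(z ⇒ (¬y ⊕ (z ⊕ x))) ⇒ y = min(1, 1 − 1.000 + 0.137) = min(1, 0.137) = 0.137
¬(z ⇒ (z ∨ z)) ≡ ((z ⇒ (¬y ⊕ (z ⊕ x))) ⇒ y) = 1 − |0.000 − 0.137| = 1 − 0.137 = 0.863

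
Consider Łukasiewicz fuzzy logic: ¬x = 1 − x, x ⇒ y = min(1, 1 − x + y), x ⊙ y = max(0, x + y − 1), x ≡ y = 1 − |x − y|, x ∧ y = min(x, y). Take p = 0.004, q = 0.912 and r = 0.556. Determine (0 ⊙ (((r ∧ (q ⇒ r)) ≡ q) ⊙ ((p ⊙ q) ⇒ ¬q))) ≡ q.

q ⇒ r = min(1, 1 − 0.912 + 0.556) = min(1, 0.644) = 0.644
r ∧ (q ⇒ r) = min(0.556, 0.644) = 0.556
(r ∧ (q ⇒ r)) ≡ q = 1 − |0.556 − 0.912| = 1 − 0.356 = 0.644
p ⊙ q = max(0, 0.004 + 0.912 − 1) = max(0, -0.084) = 0.000
¬q = 1 − 0.912 = 0.088
(p ⊙ q) ⇒ ¬q = min(1, 1 − 0.000 + 0.088) = min(1, 1.088) = 1.000
((r ∧ (q ⇒ r)) ≡ q) ⊙ ((p ⊙ q) ⇒ ¬q) = max(0, 0.644 + 1.000 − 1) = max(0, 0.644) = 0.644
0 ⊙ (((r ∧ (q ⇒ r)) ≡ q) ⊙ ((p ⊙ q) ⇒ ¬q)) = max(0, 0.000 + 0.644 − 1) = max(0, -0.356) = 0.000
(0 ⊙ (((r ∧ (q ⇒ r)) ≡ q) ⊙ ((p ⊙ q) ⇒ ¬q))) ≡ q = 1 − |0.000 − 0.912| = 1 − 0.912 = 0.088

0.088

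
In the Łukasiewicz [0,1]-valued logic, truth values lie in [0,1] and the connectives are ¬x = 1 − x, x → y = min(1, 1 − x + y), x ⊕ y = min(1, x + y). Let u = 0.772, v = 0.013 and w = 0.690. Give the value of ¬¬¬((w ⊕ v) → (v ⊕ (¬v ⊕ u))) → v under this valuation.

w ⊕ v = min(1, 0.690 + 0.013) = min(1, 0.703) = 0.703
¬v = 1 − 0.013 = 0.987
¬v ⊕ u = min(1, 0.987 + 0.772) = min(1, 1.759) = 1.000
v ⊕ (¬v ⊕ u) = min(1, 0.013 + 1.000) = min(1, 1.013) = 1.000
(w ⊕ v) → (v ⊕ (¬v ⊕ u)) = min(1, 1 − 0.703 + 1.000) = min(1, 1.297) = 1.000
¬((w ⊕ v) → (v ⊕ (¬v ⊕ u))) = 1 − 1.000 = 0.000
¬¬((w ⊕ v) → (v ⊕ (¬v ⊕ u))) = 1 − 0.000 = 1.000
¬¬¬((w ⊕ v) → (v ⊕ (¬v ⊕ u))) = 1 − 1.000 = 0.000
¬¬¬((w ⊕ v) → (v ⊕ (¬v ⊕ u))) → v = min(1, 1 − 0.000 + 0.013) = min(1, 1.013) = 1.000

1.000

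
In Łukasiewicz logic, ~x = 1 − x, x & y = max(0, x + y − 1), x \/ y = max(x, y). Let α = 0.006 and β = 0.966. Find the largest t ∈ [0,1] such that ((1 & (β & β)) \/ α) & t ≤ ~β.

0.102

β & β = max(0, 0.966 + 0.966 − 1) = max(0, 0.932) = 0.932
1 & (β & β) = max(0, 1.000 + 0.932 − 1) = max(0, 0.932) = 0.932
(1 & (β & β)) \/ α = max(0.932, 0.006) = 0.932
So the left factor is (1 & (β & β)) \/ α = 0.932.
~β = 1 − 0.966 = 0.034
So the right-hand bound is ~β = 0.034.
The residuum of the Łukasiewicz t-norm gives the supremum: min(1, 1 − 0.932 + 0.034).
1 − 0.932 + 0.034 = 0.102, so t = min(1, 0.102) = 0.102.
Check: 0.932 & 0.102 = max(0, 0.034) = 0.034 ≤ 0.034.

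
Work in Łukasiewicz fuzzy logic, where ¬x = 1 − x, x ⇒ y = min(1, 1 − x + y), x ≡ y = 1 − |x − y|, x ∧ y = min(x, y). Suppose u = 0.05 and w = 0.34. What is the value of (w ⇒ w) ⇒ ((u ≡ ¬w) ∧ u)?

0.05

w ⇒ w = min(1, 1 − 0.34 + 0.34) = min(1, 1.00) = 1.00
¬w = 1 − 0.34 = 0.66
u ≡ ¬w = 1 − |0.05 − 0.66| = 1 − 0.61 = 0.39
(u ≡ ¬w) ∧ u = min(0.39, 0.05) = 0.05
(w ⇒ w) ⇒ ((u ≡ ¬w) ∧ u) = min(1, 1 − 1.00 + 0.05) = min(1, 0.05) = 0.05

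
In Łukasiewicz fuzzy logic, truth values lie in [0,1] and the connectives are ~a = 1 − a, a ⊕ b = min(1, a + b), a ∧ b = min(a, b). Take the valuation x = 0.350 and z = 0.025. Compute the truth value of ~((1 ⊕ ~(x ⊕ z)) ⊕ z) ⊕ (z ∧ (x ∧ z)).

x ⊕ z = min(1, 0.350 + 0.025) = min(1, 0.375) = 0.375
~(x ⊕ z) = 1 − 0.375 = 0.625
1 ⊕ ~(x ⊕ z) = min(1, 1.000 + 0.625) = min(1, 1.625) = 1.000
(1 ⊕ ~(x ⊕ z)) ⊕ z = min(1, 1.000 + 0.025) = min(1, 1.025) = 1.000
~((1 ⊕ ~(x ⊕ z)) ⊕ z) = 1 − 1.000 = 0.000
x ∧ z = min(0.350, 0.025) = 0.025
z ∧ (x ∧ z) = min(0.025, 0.025) = 0.025
~((1 ⊕ ~(x ⊕ z)) ⊕ z) ⊕ (z ∧ (x ∧ z)) = min(1, 0.000 + 0.025) = min(1, 0.025) = 0.025

0.025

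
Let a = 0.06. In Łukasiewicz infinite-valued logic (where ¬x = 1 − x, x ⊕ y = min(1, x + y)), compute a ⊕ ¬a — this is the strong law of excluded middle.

1.00

¬a = 1 − 0.06 = 0.94
a ⊕ ¬a = min(1, 0.06 + 0.94) = min(1, 1.00) = 1.00
(As expected: always 1 in Ł∞ since a ⊕ (1−a) = 1.)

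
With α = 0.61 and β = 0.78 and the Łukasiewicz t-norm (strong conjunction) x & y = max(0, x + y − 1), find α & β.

α & β = max(0, 0.61 + 0.78 − 1) = max(0, 0.39) = 0.39
For comparison, the Gödel (minimum) t-norm min(x, y) would give 0.61.

0.39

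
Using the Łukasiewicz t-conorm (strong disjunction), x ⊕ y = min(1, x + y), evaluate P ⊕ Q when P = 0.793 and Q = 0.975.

1.000

P ⊕ Q = min(1, 0.793 + 0.975) = min(1, 1.768) = 1.000
For comparison, the Gödel t-conorm max(x, y) would give 0.975.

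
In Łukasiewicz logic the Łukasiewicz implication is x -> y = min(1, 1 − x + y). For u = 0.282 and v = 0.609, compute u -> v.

u -> v = min(1, 1 − 0.282 + 0.609) = min(1, 1.327) = 1.000
For comparison, the Gödel implication (1 if x ≤ y else y) would give 1.000.

1.000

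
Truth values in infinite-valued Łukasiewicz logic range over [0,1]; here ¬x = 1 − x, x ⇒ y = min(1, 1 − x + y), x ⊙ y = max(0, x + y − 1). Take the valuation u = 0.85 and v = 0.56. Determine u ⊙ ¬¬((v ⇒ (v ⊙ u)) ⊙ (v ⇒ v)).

v ⊙ u = max(0, 0.56 + 0.85 − 1) = max(0, 0.41) = 0.41
v ⇒ (v ⊙ u) = min(1, 1 − 0.56 + 0.41) = min(1, 0.85) = 0.85
v ⇒ v = min(1, 1 − 0.56 + 0.56) = min(1, 1.00) = 1.00
(v ⇒ (v ⊙ u)) ⊙ (v ⇒ v) = max(0, 0.85 + 1.00 − 1) = max(0, 0.85) = 0.85
¬((v ⇒ (v ⊙ u)) ⊙ (v ⇒ v)) = 1 − 0.85 = 0.15
¬¬((v ⇒ (v ⊙ u)) ⊙ (v ⇒ v)) = 1 − 0.15 = 0.85
u ⊙ ¬¬((v ⇒ (v ⊙ u)) ⊙ (v ⇒ v)) = max(0, 0.85 + 0.85 − 1) = max(0, 0.70) = 0.70

0.70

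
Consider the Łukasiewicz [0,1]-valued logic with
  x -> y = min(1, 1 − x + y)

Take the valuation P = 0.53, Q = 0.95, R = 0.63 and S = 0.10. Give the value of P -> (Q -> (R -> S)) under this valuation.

R -> S = min(1, 1 − 0.63 + 0.10) = min(1, 0.47) = 0.47
Q -> (R -> S) = min(1, 1 − 0.95 + 0.47) = min(1, 0.52) = 0.52
P -> (Q -> (R -> S)) = min(1, 1 − 0.53 + 0.52) = min(1, 0.99) = 0.99

0.99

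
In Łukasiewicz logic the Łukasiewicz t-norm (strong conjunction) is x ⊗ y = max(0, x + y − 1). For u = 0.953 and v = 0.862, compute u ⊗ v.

u ⊗ v = max(0, 0.953 + 0.862 − 1) = max(0, 0.815) = 0.815
For comparison, the Gödel (minimum) t-norm min(x, y) would give 0.862.

0.815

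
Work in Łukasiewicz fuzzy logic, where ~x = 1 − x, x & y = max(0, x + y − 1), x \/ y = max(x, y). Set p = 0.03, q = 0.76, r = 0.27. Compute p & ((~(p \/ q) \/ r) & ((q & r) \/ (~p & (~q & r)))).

p \/ q = max(0.03, 0.76) = 0.76
~(p \/ q) = 1 − 0.76 = 0.24
~(p \/ q) \/ r = max(0.24, 0.27) = 0.27
q & r = max(0, 0.76 + 0.27 − 1) = max(0, 0.03) = 0.03
~p = 1 − 0.03 = 0.97
~q = 1 − 0.76 = 0.24
~q & r = max(0, 0.24 + 0.27 − 1) = max(0, -0.49) = 0.00
~p & (~q & r) = max(0, 0.97 + 0.00 − 1) = max(0, -0.03) = 0.00
(q & r) \/ (~p & (~q & r)) = max(0.03, 0.00) = 0.03
(~(p \/ q) \/ r) & ((q & r) \/ (~p & (~q & r))) = max(0, 0.27 + 0.03 − 1) = max(0, -0.70) = 0.00
p & ((~(p \/ q) \/ r) & ((q & r) \/ (~p & (~q & r)))) = max(0, 0.03 + 0.00 − 1) = max(0, -0.97) = 0.00

0.00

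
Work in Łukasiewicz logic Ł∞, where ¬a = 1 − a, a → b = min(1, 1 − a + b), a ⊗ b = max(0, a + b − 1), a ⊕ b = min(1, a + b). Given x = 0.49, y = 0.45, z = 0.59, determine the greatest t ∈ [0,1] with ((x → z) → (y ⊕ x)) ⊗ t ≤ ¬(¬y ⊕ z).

0.06

x → z = min(1, 1 − 0.49 + 0.59) = min(1, 1.10) = 1.00
y ⊕ x = min(1, 0.45 + 0.49) = min(1, 0.94) = 0.94
(x → z) → (y ⊕ x) = min(1, 1 − 1.00 + 0.94) = min(1, 0.94) = 0.94
So the left factor is (x → z) → (y ⊕ x) = 0.94.
¬y = 1 − 0.45 = 0.55
¬y ⊕ z = min(1, 0.55 + 0.59) = min(1, 1.14) = 1.00
¬(¬y ⊕ z) = 1 − 1.00 = 0.00
So the right-hand bound is ¬(¬y ⊕ z) = 0.00.
The residuum of the Łukasiewicz t-norm gives the supremum: min(1, 1 − 0.94 + 0.00).
1 − 0.94 + 0.00 = 0.06, so t = min(1, 0.06) = 0.06.
Check: 0.94 ⊗ 0.06 = max(0, 0.00) = 0.00 ≤ 0.00.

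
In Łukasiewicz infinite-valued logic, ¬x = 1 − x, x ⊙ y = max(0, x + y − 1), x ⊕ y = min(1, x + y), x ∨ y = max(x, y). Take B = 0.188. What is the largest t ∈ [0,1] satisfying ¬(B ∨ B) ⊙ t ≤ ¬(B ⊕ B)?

0.812

B ∨ B = max(0.188, 0.188) = 0.188
¬(B ∨ B) = 1 − 0.188 = 0.812
So the left factor is ¬(B ∨ B) = 0.812.
B ⊕ B = min(1, 0.188 + 0.188) = min(1, 0.376) = 0.376
¬(B ⊕ B) = 1 − 0.376 = 0.624
So the right-hand bound is ¬(B ⊕ B) = 0.624.
The residuum of the Łukasiewicz t-norm gives the supremum: min(1, 1 − 0.812 + 0.624).
1 − 0.812 + 0.624 = 0.812, so t = min(1, 0.812) = 0.812.
Check: 0.812 ⊙ 0.812 = max(0, 0.624) = 0.624 ≤ 0.624.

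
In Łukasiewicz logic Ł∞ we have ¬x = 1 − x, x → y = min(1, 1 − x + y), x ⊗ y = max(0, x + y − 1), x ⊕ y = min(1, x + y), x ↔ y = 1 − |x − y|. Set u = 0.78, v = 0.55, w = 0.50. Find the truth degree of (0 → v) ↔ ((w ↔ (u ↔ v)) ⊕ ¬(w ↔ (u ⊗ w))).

0.95

0 → v = min(1, 1 − 0.00 + 0.55) = min(1, 1.55) = 1.00
u ↔ v = 1 − |0.78 − 0.55| = 1 − 0.23 = 0.77
w ↔ (u ↔ v) = 1 − |0.50 − 0.77| = 1 − 0.27 = 0.73
u ⊗ w = max(0, 0.78 + 0.50 − 1) = max(0, 0.28) = 0.28
w ↔ (u ⊗ w) = 1 − |0.50 − 0.28| = 1 − 0.22 = 0.78
¬(w ↔ (u ⊗ w)) = 1 − 0.78 = 0.22
(w ↔ (u ↔ v)) ⊕ ¬(w ↔ (u ⊗ w)) = min(1, 0.73 + 0.22) = min(1, 0.95) = 0.95
(0 → v) ↔ ((w ↔ (u ↔ v)) ⊕ ¬(w ↔ (u ⊗ w))) = 1 − |1.00 − 0.95| = 1 − 0.05 = 0.95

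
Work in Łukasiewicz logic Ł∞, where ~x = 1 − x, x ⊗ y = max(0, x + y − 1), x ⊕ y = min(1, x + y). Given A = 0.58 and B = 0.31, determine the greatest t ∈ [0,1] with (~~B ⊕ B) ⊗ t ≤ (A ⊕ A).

1.00

~B = 1 − 0.31 = 0.69
~~B = 1 − 0.69 = 0.31
~~B ⊕ B = min(1, 0.31 + 0.31) = min(1, 0.62) = 0.62
So the left factor is ~~B ⊕ B = 0.62.
A ⊕ A = min(1, 0.58 + 0.58) = min(1, 1.16) = 1.00
So the right-hand bound is A ⊕ A = 1.00.
The residuum of the Łukasiewicz t-norm gives the supremum: min(1, 1 − 0.62 + 1.00).
1 − 0.62 + 1.00 = 1.38, so t = min(1, 1.38) = 1.00.
Check: 0.62 ⊗ 1.00 = max(0, 0.62) = 0.62 ≤ 1.00.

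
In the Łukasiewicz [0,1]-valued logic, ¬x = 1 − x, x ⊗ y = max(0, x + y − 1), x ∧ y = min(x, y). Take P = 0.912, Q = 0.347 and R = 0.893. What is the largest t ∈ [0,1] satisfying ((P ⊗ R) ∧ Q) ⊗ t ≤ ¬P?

0.741

P ⊗ R = max(0, 0.912 + 0.893 − 1) = max(0, 0.805) = 0.805
(P ⊗ R) ∧ Q = min(0.805, 0.347) = 0.347
So the left factor is (P ⊗ R) ∧ Q = 0.347.
¬P = 1 − 0.912 = 0.088
So the right-hand bound is ¬P = 0.088.
The residuum of the Łukasiewicz t-norm gives the supremum: min(1, 1 − 0.347 + 0.088).
1 − 0.347 + 0.088 = 0.741, so t = min(1, 0.741) = 0.741.
Check: 0.347 ⊗ 0.741 = max(0, 0.088) = 0.088 ≤ 0.088.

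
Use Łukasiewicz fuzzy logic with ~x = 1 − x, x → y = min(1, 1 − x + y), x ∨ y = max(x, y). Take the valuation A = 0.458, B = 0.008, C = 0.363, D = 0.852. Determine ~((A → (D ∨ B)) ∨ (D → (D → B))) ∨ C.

0.363

D ∨ B = max(0.852, 0.008) = 0.852
A → (D ∨ B) = min(1, 1 − 0.458 + 0.852) = min(1, 1.394) = 1.000
D → B = min(1, 1 − 0.852 + 0.008) = min(1, 0.156) = 0.156
D → (D → B) = min(1, 1 − 0.852 + 0.156) = min(1, 0.304) = 0.304
(A → (D ∨ B)) ∨ (D → (D → B)) = max(1.000, 0.304) = 1.000
~((A → (D ∨ B)) ∨ (D → (D → B))) = 1 − 1.000 = 0.000
~((A → (D ∨ B)) ∨ (D → (D → B))) ∨ C = max(0.000, 0.363) = 0.363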